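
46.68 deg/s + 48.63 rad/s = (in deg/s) 1 deg/s = 0.017453293 rad/s, so 46.68 deg/s = 46.68 * 0.017453293 = 0.81471969 rad/s. 48.63 rad/s is already in rad/s. Sum: 0.81471969 + 48.63 = 49.44472 rad/s. 1 deg/s = 0.017453293 rad/s, so 49.44472 rad/s = 49.44472 / 0.017453293 = 2832.9738 deg/s ≈ 2833 deg/s (4 s.f.). Final answer: 2833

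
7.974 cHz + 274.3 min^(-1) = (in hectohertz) 0.04651. Check: 1 cHz = 0.01 Hz, so 7.974 cHz = 7.974 * 0.01 = 0.07974 Hz. 1 min^(-1) = 0.016666667 Hz, so 274.3 min^(-1) = 274.3 * 0.016666667 = 4.5716667 Hz. Sum: 0.07974 + 4.5716667 = 4.6514067 Hz. 1 hectohertz = 100 Hz, so 4.6514067 Hz = 4.6514067 / 100 = 0.046514067 hectohertz ≈ 0.04651 hectohertz (4 s.f.).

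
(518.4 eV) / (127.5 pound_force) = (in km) 1.464e-22. Check: 1 eV = 1.6021766e-19 J, so 518.4 eV = 518.4 * 1.6021766e-19 = 8.3056837e-17 J. 1 pound_force = 4.4482216 N, so 127.5 pound_force = 127.5 * 4.4482216 = 567.14826 N. Combine: 8.3056837e-17 J / 567.14826 N = 1.4644643e-19 m. 1 km = 1000 m, so 1.4644643e-19 m = 1.4644643e-19 / 1000 = 1.4644643e-22 km ≈ 1.464e-22 km (4 s.f.).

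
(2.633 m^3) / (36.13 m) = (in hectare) 2.633 m^3 is already in m^3. 36.13 m is already in m. Combine: 2.633 m^3 / 36.13 m = 0.072875727 m^2. 1 hectare = 10000 m^2, so 0.072875727 m^2 = 0.072875727 / 10000 = 7.2875727e-06 hectare ≈ 7.288e-06 hectare (4 s.f.). Final answer: 7.288e-06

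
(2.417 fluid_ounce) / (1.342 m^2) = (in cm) 1 fluid_ounce = 2.957353e-05 m^3, so 2.417 fluid_ounce = 2.417 * 2.957353e-05 = 7.1479221e-05 m^3. 1.342 m^2 is already in m^2. Combine: 7.1479221e-05 m^3 / 1.342 m^2 = 5.3263205e-05 m. 1 cm = 0.01 m, so 5.3263205e-05 m = 5.3263205e-05 / 0.01 = 0.0053263205 cm ≈ 0.005326 cm (4 s.f.). Final answer: 0.005326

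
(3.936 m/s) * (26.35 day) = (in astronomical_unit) 5.99e-05. Check: 3.936 m/s is already in m/s. 1 day = 86400 s, so 26.35 day = 26.35 * 86400 = 2276640 s. Combine: 3.936 m/s * 2276640 s = 8960855 m. 1 astronomical_unit = 1.4959787e+11 m, so 8960855 m = 8960855 / 1.4959787e+11 = 5.9899616e-05 astronomical_unit ≈ 5.99e-05 astronomical_unit (4 s.f.).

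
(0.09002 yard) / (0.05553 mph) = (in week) 5.483e-06. Check: 1 yard = 0.9144 m, so 0.09002 yard = 0.09002 * 0.9144 = 0.082314288 m. 1 mph = 0.44704 m/s, so 0.05553 mph = 0.05553 * 0.44704 = 0.024824131 m/s. Combine: 0.082314288 m / 0.024824131 m/s = 3.315898 s. 1 week = 604800 s, so 3.315898 s = 3.315898 / 604800 = 5.4826356e-06 week ≈ 5.483e-06 week (4 s.f.).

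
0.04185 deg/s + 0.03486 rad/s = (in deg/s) 2.039. Check: 1 deg/s = 0.017453293 rad/s, so 0.04185 deg/s = 0.04185 * 0.017453293 = 0.00073042029 rad/s. 0.03486 rad/s is already in rad/s. Sum: 0.00073042029 + 0.03486 = 0.03559042 rad/s. 1 deg/s = 0.017453293 rad/s, so 0.03559042 rad/s = 0.03559042 / 0.017453293 = 2.0391809 deg/s ≈ 2.039 deg/s (4 s.f.).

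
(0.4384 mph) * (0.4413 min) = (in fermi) 5.189e+15. Check: 1 mph = 0.44704 m/s, so 0.4384 mph = 0.4384 * 0.44704 = 0.19598234 m/s. 1 min = 60 s, so 0.4413 min = 0.4413 * 60 = 26.478 s. Combine: 0.19598234 m/s * 26.478 s = 5.1892203 m. 1 fermi = 1e-15 m, so 5.1892203 m = 5.1892203 / 1e-15 = 5.1892203e+15 fermi ≈ 5.189e+15 fermi (4 s.f.).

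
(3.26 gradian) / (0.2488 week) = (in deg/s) 1.95e-05. Check: 1 gradian = 0.015707963 rad, so 3.26 gradian = 3.26 * 0.015707963 = 0.05120796 rad. 1 week = 604800 s, so 0.2488 week = 0.2488 * 604800 = 150474.24 s. Combine: 0.05120796 rad / 150474.24 s = 3.4031048e-07 rad/s. 1 deg/s = 0.017453293 rad/s, so 3.4031048e-07 rad/s = 3.4031048e-07 / 0.017453293 = 1.9498354e-05 deg/s ≈ 1.95e-05 deg/s (4 s.f.).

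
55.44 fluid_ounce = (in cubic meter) 0.00164. Check: 1 fluid_ounce = 2.957353e-05 m^3, so 55.44 fluid_ounce = 55.44 * 2.957353e-05 = 0.0016395565 m^3. 0.0016395565 m^3 = 0.0016395565 cubic meter ≈ 0.00164 cubic meter (4 s.f.).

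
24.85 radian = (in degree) 24.85 radian = 24.85 rad. 1 degree = 0.017453293 rad, so 24.85 rad = 24.85 / 0.017453293 = 1423.8001 degree ≈ 1424 degree (4 s.f.). Final answer: 1424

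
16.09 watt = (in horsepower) 0.02158. Check: 16.09 watt = 16.09 W. 1 horsepower = 745.69987 W, so 16.09 W = 16.09 / 745.69987 = 0.021577045 horsepower ≈ 0.02158 horsepower (4 s.f.).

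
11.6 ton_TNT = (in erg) 1 ton_TNT = 4.184e+09 J, so 11.6 ton_TNT = 11.6 * 4.184e+09 = 4.85344e+10 J. 1 erg = 1e-07 J, so 4.85344e+10 J = 4.85344e+10 / 1e-07 = 4.85344e+17 erg ≈ 4.853e+17 erg (4 s.f.). Final answer: 4.853e+17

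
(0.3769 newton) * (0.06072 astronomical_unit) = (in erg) 3.424e+16. Check: 0.3769 newton = 0.3769 N. 1 astronomical_unit = 1.4959787e+11 m, so 0.06072 astronomical_unit = 0.06072 * 1.4959787e+11 = 9.0835827e+09 m. Combine: 0.3769 N * 9.0835827e+09 m = 3.4236023e+09 J. 1 erg = 1e-07 J, so 3.4236023e+09 J = 3.4236023e+09 / 1e-07 = 3.4236023e+16 erg ≈ 3.424e+16 erg (4 s.f.).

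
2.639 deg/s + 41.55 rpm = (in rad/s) 4.397. Check: 1 deg/s = 0.017453293 rad/s, so 2.639 deg/s = 2.639 * 0.017453293 = 0.046059239 rad/s. 1 rpm = 0.10471976 rad/s, so 41.55 rpm = 41.55 * 0.10471976 = 4.3511058 rad/s. Sum: 0.046059239 + 4.3511058 = 4.3971651 rad/s. Result: 4.3971651 rad/s ≈ 4.397 rad/s (4 s.f.).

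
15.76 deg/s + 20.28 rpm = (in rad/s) 1 deg/s = 0.017453293 rad/s, so 15.76 deg/s = 15.76 * 0.017453293 = 0.27506389 rad/s. 1 rpm = 0.10471976 rad/s, so 20.28 rpm = 20.28 * 0.10471976 = 2.1237166 rad/s. Sum: 0.27506389 + 2.1237166 = 2.3987805 rad/s. Result: 2.3987805 rad/s ≈ 2.399 rad/s (4 s.f.). Final answer: 2.399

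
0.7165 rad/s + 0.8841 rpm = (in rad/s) 0.7165 rad/s is already in rad/s. 1 rpm = 0.10471976 rad/s, so 0.8841 rpm = 0.8841 * 0.10471976 = 0.092582736 rad/s. Sum: 0.7165 + 0.092582736 = 0.80908274 rad/s. Result: 0.80908274 rad/s ≈ 0.8091 rad/s (4 s.f.). Final answer: 0.8091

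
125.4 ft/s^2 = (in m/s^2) 1 ft/s^2 = 0.3048 m/s^2, so 125.4 ft/s^2 = 125.4 * 0.3048 = 38.22192 m/s^2. Result: 38.22192 m/s^2 ≈ 38.22 m/s^2 (4 s.f.). Final answer: 38.22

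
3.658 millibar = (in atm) 1 millibar = 100 Pa, so 3.658 millibar = 3.658 * 100 = 365.8 Pa. 1 atm = 101325 Pa, so 365.8 Pa = 365.8 / 101325 = 0.0036101653 atm ≈ 0.00361 atm (4 s.f.). Final answer: 0.00361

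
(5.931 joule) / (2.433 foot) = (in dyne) 7.998e+05. Check: 5.931 joule = 5.931 J. 1 foot = 0.3048 m, so 2.433 foot = 2.433 * 0.3048 = 0.7415784 m. Combine: 5.931 J / 0.7415784 m = 7.9978058 N. 1 dyne = 1e-05 N, so 7.9978058 N = 7.9978058 / 1e-05 = 799780.58 dyne ≈ 7.998e+05 dyne (4 s.f.).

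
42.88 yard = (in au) 1 yard = 0.9144 m, so 42.88 yard = 42.88 * 0.9144 = 39.209472 m. 1 au = 1.4959787e+11 m, so 39.209472 m = 39.209472 / 1.4959787e+11 = 2.6209913e-10 au ≈ 2.621e-10 au (4 s.f.). Final answer: 2.621e-10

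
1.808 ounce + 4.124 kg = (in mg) 4.175e+06. Check: 1 ounce = 0.028349523 kg, so 1.808 ounce = 1.808 * 0.028349523 = 0.051255938 kg. 4.124 kg is already in kg. Sum: 0.051255938 + 4.124 = 4.1752559 kg. 1 mg = 1e-06 kg, so 4.1752559 kg = 4.1752559 / 1e-06 = 4175255.9 mg ≈ 4.175e+06 mg (4 s.f.).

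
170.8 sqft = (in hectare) 0.001587. Check: 1 sqft = 0.09290304 m^2, so 170.8 sqft = 170.8 * 0.09290304 = 15.867839 m^2. 1 hectare = 10000 m^2, so 15.867839 m^2 = 15.867839 / 10000 = 0.0015867839 hectare ≈ 0.001587 hectare (4 s.f.).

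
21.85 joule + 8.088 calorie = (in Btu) 21.85 joule = 21.85 J. 1 calorie = 4.184 J, so 8.088 calorie = 8.088 * 4.184 = 33.840192 J. Sum: 21.85 + 33.840192 = 55.690192 J. 1 Btu = 1055.0559 J, so 55.690192 J = 55.690192 / 1055.0559 = 0.052784117 Btu ≈ 0.05278 Btu (4 s.f.). Final answer: 0.05278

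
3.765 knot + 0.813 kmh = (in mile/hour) 4.838. Check: 1 knot = 0.51444444 m/s, so 3.765 knot = 3.765 * 0.51444444 = 1.9368833 m/s. 1 kmh = 0.27777778 m/s, so 0.813 kmh = 0.813 * 0.27777778 = 0.22583333 m/s. Sum: 1.9368833 + 0.22583333 = 2.1627167 m/s. 1 mile/hour = 0.44704 m/s, so 2.1627167 m/s = 2.1627167 / 0.44704 = 4.8378594 mile/hour ≈ 4.838 mile/hour (4 s.f.).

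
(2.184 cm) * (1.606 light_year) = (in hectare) 1 cm = 0.01 m, so 2.184 cm = 2.184 * 0.01 = 0.02184 m. 1 light_year = 9.4607305e+15 m, so 1.606 light_year = 1.606 * 9.4607305e+15 = 1.5193933e+16 m. Combine: 0.02184 m * 1.5193933e+16 m = 3.318355e+14 m^2. 1 hectare = 10000 m^2, so 3.318355e+14 m^2 = 3.318355e+14 / 10000 = 3.318355e+10 hectare ≈ 3.318e+10 hectare (4 s.f.). Final answer: 3.318e+10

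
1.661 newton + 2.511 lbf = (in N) 1.661 newton = 1.661 N. 1 lbf = 4.4482216 N, so 2.511 lbf = 2.511 * 4.4482216 = 11.169484 N. Sum: 1.661 + 11.169484 = 12.830484 N. Result: 12.830484 N ≈ 12.83 N (4 s.f.). Final answer: 12.83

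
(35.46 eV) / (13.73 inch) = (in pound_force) 1 eV = 1.6021766e-19 J, so 35.46 eV = 35.46 * 1.6021766e-19 = 5.6813183e-18 J. 1 inch = 0.0254 m, so 13.73 inch = 13.73 * 0.0254 = 0.348742 m. Combine: 5.6813183e-18 J / 0.348742 m = 1.6290892e-17 N. 1 pound_force = 4.4482216 N, so 1.6290892e-17 N = 1.6290892e-17 / 4.4482216 = 3.6623383e-18 pound_force ≈ 3.662e-18 pound_force (4 s.f.). Final answer: 3.662e-18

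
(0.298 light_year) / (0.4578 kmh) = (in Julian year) 7.025e+08. Check: 1 light_year = 9.4607305e+15 m, so 0.298 light_year = 0.298 * 9.4607305e+15 = 2.8192977e+15 m. 1 kmh = 0.27777778 m/s, so 0.4578 kmh = 0.4578 * 0.27777778 = 0.12716667 m/s. Combine: 2.8192977e+15 m / 0.12716667 m/s = 2.21701e+16 s. 1 Julian year = 31557600 s, so 2.21701e+16 s = 2.21701e+16 / 31557600 = 7.0252807e+08 Julian year ≈ 7.025e+08 Julian year (4 s.f.).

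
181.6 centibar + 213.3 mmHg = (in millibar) 1 centibar = 1000 Pa, so 181.6 centibar = 181.6 * 1000 = 181600 Pa. 1 mmHg = 133.32237 Pa, so 213.3 mmHg = 213.3 * 133.32237 = 28437.661 Pa. Sum: 181600 + 28437.661 = 210037.66 Pa. 1 millibar = 100 Pa, so 210037.66 Pa = 210037.66 / 100 = 2100.3766 millibar ≈ 2100 millibar (4 s.f.). Final answer: 2100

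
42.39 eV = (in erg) 1 eV = 1.6021766e-19 J, so 42.39 eV = 42.39 * 1.6021766e-19 = 6.7916268e-18 J. 1 erg = 1e-07 J, so 6.7916268e-18 J = 6.7916268e-18 / 1e-07 = 6.7916268e-11 erg ≈ 6.792e-11 erg (4 s.f.). Final answer: 6.792e-11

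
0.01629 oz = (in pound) 0.001018. Check: 1 oz = 0.028349523 kg, so 0.01629 oz = 0.01629 * 0.028349523 = 0.00046181373 kg. 1 pound = 0.45359237 kg, so 0.00046181373 kg = 0.00046181373 / 0.45359237 = 0.001018125 pound ≈ 0.001018 pound (4 s.f.).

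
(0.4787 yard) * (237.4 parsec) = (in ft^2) 3.451e+19. Check: 1 yard = 0.9144 m, so 0.4787 yard = 0.4787 * 0.9144 = 0.43772328 m. 1 parsec = 3.0856776e+16 m, so 237.4 parsec = 237.4 * 3.0856776e+16 = 7.3253986e+18 m. Combine: 0.43772328 m * 7.3253986e+18 m = 3.2064975e+18 m^2. 1 ft^2 = 0.09290304 m^2, so 3.2064975e+18 m^2 = 3.2064975e+18 / 0.09290304 = 3.4514452e+19 ft^2 ≈ 3.451e+19 ft^2 (4 s.f.).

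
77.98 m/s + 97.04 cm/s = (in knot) 77.98 m/s is already in m/s. 1 cm/s = 0.01 m/s, so 97.04 cm/s = 97.04 * 0.01 = 0.9704 m/s. Sum: 77.98 + 0.9704 = 78.9504 m/s. 1 knot = 0.51444444 m/s, so 78.9504 m/s = 78.9504 / 0.51444444 = 153.4673 knot ≈ 153.5 knot (4 s.f.). Final answer: 153.5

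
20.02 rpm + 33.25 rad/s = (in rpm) 1 rpm = 0.10471976 rad/s, so 20.02 rpm = 20.02 * 0.10471976 = 2.0964895 rad/s. 33.25 rad/s is already in rad/s. Sum: 2.0964895 + 33.25 = 35.346489 rad/s. 1 rpm = 0.10471976 rad/s, so 35.346489 rad/s = 35.346489 / 0.10471976 = 337.53411 rpm ≈ 337.5 rpm (4 s.f.). Final answer: 337.5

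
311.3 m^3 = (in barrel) 1958. Check: 1 barrel = 0.15898729 m^3, so 311.3 m^3 = 311.3 / 0.15898729 = 1958.0181 barrel ≈ 1958 barrel (4 s.f.).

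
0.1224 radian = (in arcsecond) 0.1224 radian = 0.1224 rad. 1 arcsecond = 4.8481368e-06 rad, so 0.1224 rad = 0.1224 / 4.8481368e-06 = 25246.812 arcsecond ≈ 2.525e+04 arcsecond (4 s.f.). Final answer: 2.525e+04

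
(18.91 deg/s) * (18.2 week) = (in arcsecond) 1 deg/s = 0.017453293 rad/s, so 18.91 deg/s = 18.91 * 0.017453293 = 0.33004176 rad/s. 1 week = 604800 s, so 18.2 week = 18.2 * 604800 = 11007360 s. Combine: 0.33004176 rad/s * 11007360 s = 3632888.5 rad. 1 arcsecond = 4.8481368e-06 rad, so 3632888.5 rad = 3632888.5 / 4.8481368e-06 = 7.4933704e+11 arcsecond ≈ 7.493e+11 arcsecond (4 s.f.). Final answer: 7.493e+11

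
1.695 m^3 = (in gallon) 447.8. Check: 1 gallon = 0.0037854118 m^3, so 1.695 m^3 = 1.695 / 0.0037854118 = 447.77163 gallon ≈ 447.8 gallon (4 s.f.).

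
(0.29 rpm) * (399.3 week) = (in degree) 1 rpm = 0.10471976 rad/s, so 0.29 rpm = 0.29 * 0.10471976 = 0.030368729 rad/s. 1 week = 604800 s, so 399.3 week = 399.3 * 604800 = 2.4149664e+08 s. Combine: 0.030368729 rad/s * 2.4149664e+08 s = 7333946 rad. 1 degree = 0.017453293 rad, so 7333946 rad = 7333946 / 0.017453293 = 4.2020415e+08 degree ≈ 4.202e+08 degree (4 s.f.). Final answer: 4.202e+08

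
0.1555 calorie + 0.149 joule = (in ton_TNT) 1 calorie = 4.184 J, so 0.1555 calorie = 0.1555 * 4.184 = 0.650612 J. 0.149 joule = 0.149 J. Sum: 0.650612 + 0.149 = 0.799612 J. 1 ton_TNT = 4.184e+09 J, so 0.799612 J = 0.799612 / 4.184e+09 = 1.9111185e-10 ton_TNT ≈ 1.911e-10 ton_TNT (4 s.f.). Final answer: 1.911e-10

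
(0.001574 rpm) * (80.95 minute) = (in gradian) 50.97. Check: 1 rpm = 0.10471976 rad/s, so 0.001574 rpm = 0.001574 * 0.10471976 = 0.00016482889 rad/s. 1 minute = 60 s, so 80.95 minute = 80.95 * 60 = 4857 s. Combine: 0.00016482889 rad/s * 4857 s = 0.80057394 rad. 1 gradian = 0.015707963 rad, so 0.80057394 rad = 0.80057394 / 0.015707963 = 50.96612 gradian ≈ 50.97 gradian (4 s.f.).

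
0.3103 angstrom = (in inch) 1.222e-09. Check: 1 angstrom = 1e-10 m, so 0.3103 angstrom = 0.3103 * 1e-10 = 3.103e-11 m. 1 inch = 0.0254 m, so 3.103e-11 m = 3.103e-11 / 0.0254 = 1.2216535e-09 inch ≈ 1.222e-09 inch (4 s.f.).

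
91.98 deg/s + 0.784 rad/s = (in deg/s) 1 deg/s = 0.017453293 rad/s, so 91.98 deg/s = 91.98 * 0.017453293 = 1.6053538 rad/s. 0.784 rad/s is already in rad/s. Sum: 1.6053538 + 0.784 = 2.3893538 rad/s. 1 deg/s = 0.017453293 rad/s, so 2.3893538 rad/s = 2.3893538 / 0.017453293 = 136.89989 deg/s ≈ 136.9 deg/s (4 s.f.). Final answer: 136.9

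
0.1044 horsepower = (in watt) 77.85. Check: 1 horsepower = 745.69987 W, so 0.1044 horsepower = 0.1044 * 745.69987 = 77.851067 W. 77.851067 W = 77.851067 watt ≈ 77.85 watt (4 s.f.).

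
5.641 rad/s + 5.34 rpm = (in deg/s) 5.641 rad/s is already in rad/s. 1 rpm = 0.10471976 rad/s, so 5.34 rpm = 5.34 * 0.10471976 = 0.55920349 rad/s. Sum: 5.641 + 0.55920349 = 6.2002035 rad/s. 1 deg/s = 0.017453293 rad/s, so 6.2002035 rad/s = 6.2002035 / 0.017453293 = 355.24549 deg/s ≈ 355.2 deg/s (4 s.f.). Final answer: 355.2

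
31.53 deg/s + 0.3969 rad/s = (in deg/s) 1 deg/s = 0.017453293 rad/s, so 31.53 deg/s = 31.53 * 0.017453293 = 0.55030231 rad/s. 0.3969 rad/s is already in rad/s. Sum: 0.55030231 + 0.3969 = 0.94720231 rad/s. 1 deg/s = 0.017453293 rad/s, so 0.94720231 rad/s = 0.94720231 / 0.017453293 = 54.270695 deg/s ≈ 54.27 deg/s (4 s.f.). Final answer: 54.27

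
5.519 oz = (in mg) 1.565e+05. Check: 1 oz = 0.028349523 kg, so 5.519 oz = 5.519 * 0.028349523 = 0.15646102 kg. 1 mg = 1e-06 kg, so 0.15646102 kg = 0.15646102 / 1e-06 = 156461.02 mg ≈ 1.565e+05 mg (4 s.f.).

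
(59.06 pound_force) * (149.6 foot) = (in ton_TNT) 2.863e-06. Check: 1 pound_force = 4.4482216 N, so 59.06 pound_force = 59.06 * 4.4482216 = 262.71197 N. 1 foot = 0.3048 m, so 149.6 foot = 149.6 * 0.3048 = 45.59808 m. Combine: 262.71197 N * 45.59808 m = 11979.161 J. 1 ton_TNT = 4.184e+09 J, so 11979.161 J = 11979.161 / 4.184e+09 = 2.8630883e-06 ton_TNT ≈ 2.863e-06 ton_TNT (4 s.f.).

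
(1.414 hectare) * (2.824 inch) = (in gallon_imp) 2.231e+05. Check: 1 hectare = 10000 m^2, so 1.414 hectare = 1.414 * 10000 = 14140 m^2. 1 inch = 0.0254 m, so 2.824 inch = 2.824 * 0.0254 = 0.0717296 m. Combine: 14140 m^2 * 0.0717296 m = 1014.2565 m^3. 1 gallon_imp = 0.00454609 m^3, so 1014.2565 m^3 = 1014.2565 / 0.00454609 = 223105.25 gallon_imp ≈ 2.231e+05 gallon_imp (4 s.f.).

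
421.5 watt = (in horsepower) 0.5652. Check: 421.5 watt = 421.5 W. 1 horsepower = 745.69987 W, so 421.5 W = 421.5 / 745.69987 = 0.56524081 horsepower ≈ 0.5652 horsepower (4 s.f.).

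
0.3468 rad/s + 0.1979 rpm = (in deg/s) 0.3468 rad/s is already in rad/s. 1 rpm = 0.10471976 rad/s, so 0.1979 rpm = 0.1979 * 0.10471976 = 0.02072404 rad/s. Sum: 0.3468 + 0.02072404 = 0.36752404 rad/s. 1 deg/s = 0.017453293 rad/s, so 0.36752404 rad/s = 0.36752404 / 0.017453293 = 21.057576 deg/s ≈ 21.06 deg/s (4 s.f.). Final answer: 21.06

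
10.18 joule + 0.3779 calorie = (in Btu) 10.18 joule = 10.18 J. 1 calorie = 4.184 J, so 0.3779 calorie = 0.3779 * 4.184 = 1.5811336 J. Sum: 10.18 + 1.5811336 = 11.761134 J. 1 Btu = 1055.0559 J, so 11.761134 J = 11.761134 / 1055.0559 = 0.011147404 Btu ≈ 0.01115 Btu (4 s.f.). Final answer: 0.01115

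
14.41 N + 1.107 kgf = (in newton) 25.27. Check: 14.41 N is already in N. 1 kgf = 9.80665 N, so 1.107 kgf = 1.107 * 9.80665 = 10.855962 N. Sum: 14.41 + 10.855962 = 25.265962 N. 25.265962 N = 25.265962 newton ≈ 25.27 newton (4 s.f.).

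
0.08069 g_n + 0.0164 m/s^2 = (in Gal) 80.77. Check: 1 g_n = 9.80665 m/s^2, so 0.08069 g_n = 0.08069 * 9.80665 = 0.79129859 m/s^2. 0.0164 m/s^2 is already in m/s^2. Sum: 0.79129859 + 0.0164 = 0.80769859 m/s^2. 1 Gal = 0.01 m/s^2, so 0.80769859 m/s^2 = 0.80769859 / 0.01 = 80.769859 Gal ≈ 80.77 Gal (4 s.f.).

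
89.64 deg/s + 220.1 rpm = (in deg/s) 1 deg/s = 0.017453293 rad/s, so 89.64 deg/s = 89.64 * 0.017453293 = 1.5645131 rad/s. 1 rpm = 0.10471976 rad/s, so 220.1 rpm = 220.1 * 0.10471976 = 23.048818 rad/s. Sum: 1.5645131 + 23.048818 = 24.613331 rad/s. 1 deg/s = 0.017453293 rad/s, so 24.613331 rad/s = 24.613331 / 0.017453293 = 1410.24 deg/s ≈ 1410 deg/s (4 s.f.). Final answer: 1410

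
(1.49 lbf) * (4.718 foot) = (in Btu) 1 lbf = 4.4482216 N, so 1.49 lbf = 1.49 * 4.4482216 = 6.6278502 N. 1 foot = 0.3048 m, so 4.718 foot = 4.718 * 0.3048 = 1.4380464 m. Combine: 6.6278502 N * 1.4380464 m = 9.5311561 J. 1 Btu = 1055.0559 J, so 9.5311561 J = 9.5311561 / 1055.0559 = 0.009033793 Btu ≈ 0.009034 Btu (4 s.f.). Final answer: 0.009034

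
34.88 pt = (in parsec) 1 pt = 0.00035277778 m, so 34.88 pt = 34.88 * 0.00035277778 = 0.012304889 m. 1 parsec = 3.0856776e+16 m, so 0.012304889 m = 0.012304889 / 3.0856776e+16 = 3.9877429e-19 parsec ≈ 3.988e-19 parsec (4 s.f.). Final answer: 3.988e-19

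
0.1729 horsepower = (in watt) 128.9. Check: 1 horsepower = 745.69987 W, so 0.1729 horsepower = 0.1729 * 745.69987 = 128.93151 W. 128.93151 W = 128.93151 watt ≈ 128.9 watt (4 s.f.).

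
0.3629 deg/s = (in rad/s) 0.006334. Check: 1 deg/s = 0.017453293 rad/s, so 0.3629 deg/s = 0.3629 * 0.017453293 = 0.0063337999 rad/s. Result: 0.0063337999 rad/s ≈ 0.006334 rad/s (4 s.f.).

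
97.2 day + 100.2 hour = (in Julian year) 1 day = 86400 s, so 97.2 day = 97.2 * 86400 = 8398080 s. 1 hour = 3600 s, so 100.2 hour = 100.2 * 3600 = 360720 s. Sum: 8398080 + 360720 = 8758800 s. 1 Julian year = 31557600 s, so 8758800 s = 8758800 / 31557600 = 0.27754962 Julian year ≈ 0.2775 Julian year (4 s.f.). Final answer: 0.2775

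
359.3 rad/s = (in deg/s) 2.059e+04. Check: 1 deg/s = 0.017453293 rad/s, so 359.3 rad/s = 359.3 / 0.017453293 = 20586.374 deg/s ≈ 2.059e+04 deg/s (4 s.f.).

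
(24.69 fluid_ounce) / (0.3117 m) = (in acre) 1 fluid_ounce = 2.957353e-05 m^3, so 24.69 fluid_ounce = 24.69 * 2.957353e-05 = 0.00073017044 m^3. 0.3117 m is already in m. Combine: 0.00073017044 m^3 / 0.3117 m = 0.0023425423 m^2. 1 acre = 4046.8564 m^2, so 0.0023425423 m^2 = 0.0023425423 / 4046.8564 = 5.7885482e-07 acre ≈ 5.789e-07 acre (4 s.f.). Final answer: 5.789e-07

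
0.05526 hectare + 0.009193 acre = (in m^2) 1 hectare = 10000 m^2, so 0.05526 hectare = 0.05526 * 10000 = 552.6 m^2. 1 acre = 4046.8564 m^2, so 0.009193 acre = 0.009193 * 4046.8564 = 37.202751 m^2. Sum: 552.6 + 37.202751 = 589.80275 m^2. Result: 589.80275 m^2 ≈ 589.8 m^2 (4 s.f.). Final answer: 589.8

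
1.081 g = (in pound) 1 g = 0.001 kg, so 1.081 g = 1.081 * 0.001 = 0.001081 kg. 1 pound = 0.45359237 kg, so 0.001081 kg = 0.001081 / 0.45359237 = 0.0023831971 pound ≈ 0.002383 pound (4 s.f.). Final answer: 0.002383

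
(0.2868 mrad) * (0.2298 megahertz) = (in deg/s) 3776. Check: 1 mrad = 0.001 rad, so 0.2868 mrad = 0.2868 * 0.001 = 0.0002868 rad. 1 megahertz = 1000000 Hz, so 0.2298 megahertz = 0.2298 * 1000000 = 229800 Hz. Combine: 0.0002868 rad * 229800 Hz = 65.90664 rad/s. 1 deg/s = 0.017453293 rad/s, so 65.90664 rad/s = 65.90664 / 0.017453293 = 3776.1723 deg/s ≈ 3776 deg/s (4 s.f.).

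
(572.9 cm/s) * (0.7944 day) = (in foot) 1 cm/s = 0.01 m/s, so 572.9 cm/s = 572.9 * 0.01 = 5.729 m/s. 1 day = 86400 s, so 0.7944 day = 0.7944 * 86400 = 68636.16 s. Combine: 5.729 m/s * 68636.16 s = 393216.56 m. 1 foot = 0.3048 m, so 393216.56 m = 393216.56 / 0.3048 = 1290080.6 foot ≈ 1.29e+06 foot (4 s.f.). Final answer: 1.29e+06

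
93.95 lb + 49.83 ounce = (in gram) 4.403e+04. Check: 1 lb = 0.45359237 kg, so 93.95 lb = 93.95 * 0.45359237 = 42.615003 kg. 1 ounce = 0.028349523 kg, so 49.83 ounce = 49.83 * 0.028349523 = 1.4126567 kg. Sum: 42.615003 + 1.4126567 = 44.02766 kg. 1 gram = 0.001 kg, so 44.02766 kg = 44.02766 / 0.001 = 44027.66 gram ≈ 4.403e+04 gram (4 s.f.).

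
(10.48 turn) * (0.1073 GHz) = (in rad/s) 1 turn = 6.2831853 rad, so 10.48 turn = 10.48 * 6.2831853 = 65.847782 rad. 1 GHz = 1e+09 Hz, so 0.1073 GHz = 0.1073 * 1e+09 = 1.073e+08 Hz. Combine: 65.847782 rad * 1.073e+08 Hz = 7.065467e+09 rad/s. Result: 7.065467e+09 rad/s ≈ 7.065e+09 rad/s (4 s.f.). Final answer: 7.065e+09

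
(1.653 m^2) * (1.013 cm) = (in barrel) 1.653 m^2 is already in m^2. 1 cm = 0.01 m, so 1.013 cm = 1.013 * 0.01 = 0.01013 m. Combine: 1.653 m^2 * 0.01013 m = 0.01674489 m^3. 1 barrel = 0.15898729 m^3, so 0.01674489 m^3 = 0.01674489 / 0.15898729 = 0.10532219 barrel ≈ 0.1053 barrel (4 s.f.). Final answer: 0.1053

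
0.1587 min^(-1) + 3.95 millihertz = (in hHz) 1 min^(-1) = 0.016666667 Hz, so 0.1587 min^(-1) = 0.1587 * 0.016666667 = 0.002645 Hz. 1 millihertz = 0.001 Hz, so 3.95 millihertz = 3.95 * 0.001 = 0.00395 Hz. Sum: 0.002645 + 0.00395 = 0.006595 Hz. 1 hHz = 100 Hz, so 0.006595 Hz = 0.006595 / 100 = 6.595e-05 hHz. Final answer: 6.595e-05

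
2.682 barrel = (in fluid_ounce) 1.442e+04. Check: 1 barrel = 0.15898729 m^3, so 2.682 barrel = 2.682 * 0.15898729 = 0.42640392 m^3. 1 fluid_ounce = 2.957353e-05 m^3, so 0.42640392 m^3 = 0.42640392 / 2.957353e-05 = 14418.432 fluid_ounce ≈ 1.442e+04 fluid_ounce (4 s.f.).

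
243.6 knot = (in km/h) 451.1. Check: 1 knot = 0.51444444 m/s, so 243.6 knot = 243.6 * 0.51444444 = 125.31867 m/s. 1 km/h = 0.27777778 m/s, so 125.31867 m/s = 125.31867 / 0.27777778 = 451.1472 km/h ≈ 451.1 km/h (4 s.f.).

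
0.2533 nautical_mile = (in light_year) 1 nautical_mile = 1852 m, so 0.2533 nautical_mile = 0.2533 * 1852 = 469.1116 m. 1 light_year = 9.4607305e+15 m, so 469.1116 m = 469.1116 / 9.4607305e+15 = 4.9585135e-14 light_year ≈ 4.959e-14 light_year (4 s.f.). Final answer: 4.959e-14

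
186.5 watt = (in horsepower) 186.5 watt = 186.5 W. 1 horsepower = 745.69987 W, so 186.5 W = 186.5 / 745.69987 = 0.25010062 horsepower ≈ 0.2501 horsepower (4 s.f.). Final answer: 0.2501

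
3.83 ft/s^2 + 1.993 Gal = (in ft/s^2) 1 ft/s^2 = 0.3048 m/s^2, so 3.83 ft/s^2 = 3.83 * 0.3048 = 1.167384 m/s^2. 1 Gal = 0.01 m/s^2, so 1.993 Gal = 1.993 * 0.01 = 0.01993 m/s^2. Sum: 1.167384 + 0.01993 = 1.187314 m/s^2. 1 ft/s^2 = 0.3048 m/s^2, so 1.187314 m/s^2 = 1.187314 / 0.3048 = 3.8953871 ft/s^2 ≈ 3.895 ft/s^2 (4 s.f.). Final answer: 3.895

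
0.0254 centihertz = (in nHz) 1 centihertz = 0.01 Hz, so 0.0254 centihertz = 0.0254 * 0.01 = 0.000254 Hz. 1 nHz = 1e-09 Hz, so 0.000254 Hz = 0.000254 / 1e-09 = 254000 nHz ≈ 2.54e+05 nHz (4 s.f.). Final answer: 2.54e+05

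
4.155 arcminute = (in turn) 1 arcminute = 0.00029088821 rad, so 4.155 arcminute = 4.155 * 0.00029088821 = 0.0012086405 rad. 1 turn = 6.2831853 rad, so 0.0012086405 rad = 0.0012086405 / 6.2831853 = 0.00019236111 turn ≈ 0.0001924 turn (4 s.f.). Final answer: 0.0001924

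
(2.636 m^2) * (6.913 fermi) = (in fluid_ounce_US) 2.636 m^2 is already in m^2. 1 fermi = 1e-15 m, so 6.913 fermi = 6.913 * 1e-15 = 6.913e-15 m. Combine: 2.636 m^2 * 6.913e-15 m = 1.8222668e-14 m^3. 1 fluid_ounce_US = 2.957353e-05 m^3, so 1.8222668e-14 m^3 = 1.8222668e-14 / 2.957353e-05 = 6.1618171e-10 fluid_ounce_US ≈ 6.162e-10 fluid_ounce_US (4 s.f.). Final answer: 6.162e-10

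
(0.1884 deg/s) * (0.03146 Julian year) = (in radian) 3265. Check: 1 deg/s = 0.017453293 rad/s, so 0.1884 deg/s = 0.1884 * 0.017453293 = 0.0032882003 rad/s. 1 Julian year = 31557600 s, so 0.03146 Julian year = 0.03146 * 31557600 = 992802.1 s. Combine: 0.0032882003 rad/s * 992802.1 s = 3264.5322 rad. 3264.5322 rad = 3264.5322 radian ≈ 3265 radian (4 s.f.).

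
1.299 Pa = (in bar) 1 bar = 100000 Pa, so 1.299 Pa = 1.299 / 100000 = 1.299e-05 bar. Final answer: 1.299e-05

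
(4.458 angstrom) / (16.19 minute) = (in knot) 8.921e-13. Check: 1 angstrom = 1e-10 m, so 4.458 angstrom = 4.458 * 1e-10 = 4.458e-10 m. 1 minute = 60 s, so 16.19 minute = 16.19 * 60 = 971.4 s. Combine: 4.458e-10 m / 971.4 s = 4.5892526e-13 m/s. 1 knot = 0.51444444 m/s, so 4.5892526e-13 m/s = 4.5892526e-13 / 0.51444444 = 8.9207934e-13 knot ≈ 8.921e-13 knot (4 s.f.).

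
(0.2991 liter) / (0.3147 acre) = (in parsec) 1 liter = 0.001 m^3, so 0.2991 liter = 0.2991 * 0.001 = 0.0002991 m^3. 1 acre = 4046.8564 m^2, so 0.3147 acre = 0.3147 * 4046.8564 = 1273.5457 m^2. Combine: 0.0002991 m^3 / 1273.5457 m^2 = 2.3485612e-07 m. 1 parsec = 3.0856776e+16 m, so 2.3485612e-07 m = 2.3485612e-07 / 3.0856776e+16 = 7.6111684e-24 parsec ≈ 7.611e-24 parsec (4 s.f.). Final answer: 7.611e-24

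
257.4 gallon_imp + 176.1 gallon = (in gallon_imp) 1 gallon_imp = 0.00454609 m^3, so 257.4 gallon_imp = 257.4 * 0.00454609 = 1.1701636 m^3. 1 gallon = 0.0037854118 m^3, so 176.1 gallon = 176.1 * 0.0037854118 = 0.66661102 m^3. Sum: 1.1701636 + 0.66661102 = 1.8367746 m^3. 1 gallon_imp = 0.00454609 m^3, so 1.8367746 m^3 = 1.8367746 / 0.00454609 = 404.03392 gallon_imp ≈ 404 gallon_imp (4 s.f.). Final answer: 404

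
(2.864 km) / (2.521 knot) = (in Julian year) 1 km = 1000 m, so 2.864 km = 2.864 * 1000 = 2864 m. 1 knot = 0.51444444 m/s, so 2.521 knot = 2.521 * 0.51444444 = 1.2969144 m/s. Combine: 2864 m / 1.2969144 m/s = 2208.3184 s. 1 Julian year = 31557600 s, so 2208.3184 s = 2208.3184 / 31557600 = 6.9977387e-05 Julian year ≈ 6.998e-05 Julian year (4 s.f.). Final answer: 6.998e-05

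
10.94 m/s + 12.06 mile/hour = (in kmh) 10.94 m/s is already in m/s. 1 mile/hour = 0.44704 m/s, so 12.06 mile/hour = 12.06 * 0.44704 = 5.3913024 m/s. Sum: 10.94 + 5.3913024 = 16.331302 m/s. 1 kmh = 0.27777778 m/s, so 16.331302 m/s = 16.331302 / 0.27777778 = 58.792689 kmh ≈ 58.79 kmh (4 s.f.). Final answer: 58.79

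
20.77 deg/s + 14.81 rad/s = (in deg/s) 1 deg/s = 0.017453293 rad/s, so 20.77 deg/s = 20.77 * 0.017453293 = 0.36250489 rad/s. 14.81 rad/s is already in rad/s. Sum: 0.36250489 + 14.81 = 15.172505 rad/s. 1 deg/s = 0.017453293 rad/s, so 15.172505 rad/s = 15.172505 / 0.017453293 = 869.32049 deg/s ≈ 869.3 deg/s (4 s.f.). Final answer: 869.3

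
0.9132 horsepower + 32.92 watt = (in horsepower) 1 horsepower = 745.69987 W, so 0.9132 horsepower = 0.9132 * 745.69987 = 680.97312 W. 32.92 watt = 32.92 W. Sum: 680.97312 + 32.92 = 713.89312 W. 1 horsepower = 745.69987 W, so 713.89312 W = 713.89312 / 745.69987 = 0.95734645 horsepower ≈ 0.9573 horsepower (4 s.f.). Final answer: 0.9573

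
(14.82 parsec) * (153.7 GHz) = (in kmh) 1 parsec = 3.0856776e+16 m, so 14.82 parsec = 14.82 * 3.0856776e+16 = 4.5729742e+17 m. 1 GHz = 1e+09 Hz, so 153.7 GHz = 153.7 * 1e+09 = 1.537e+11 Hz. Combine: 4.5729742e+17 m * 1.537e+11 Hz = 7.0286613e+28 m/s. 1 kmh = 0.27777778 m/s, so 7.0286613e+28 m/s = 7.0286613e+28 / 0.27777778 = 2.5303181e+29 kmh ≈ 2.53e+29 kmh (4 s.f.). Final answer: 2.53e+29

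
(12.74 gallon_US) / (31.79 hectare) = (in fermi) 1.517e+08. Check: 1 gallon_US = 0.0037854118 m^3, so 12.74 gallon_US = 12.74 * 0.0037854118 = 0.048226146 m^3. 1 hectare = 10000 m^2, so 31.79 hectare = 31.79 * 10000 = 317900 m^2. Combine: 0.048226146 m^3 / 317900 m^2 = 1.5170225e-07 m. 1 fermi = 1e-15 m, so 1.5170225e-07 m = 1.5170225e-07 / 1e-15 = 1.5170225e+08 fermi ≈ 1.517e+08 fermi (4 s.f.).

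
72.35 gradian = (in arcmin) 1 gradian = 0.015707963 rad, so 72.35 gradian = 72.35 * 0.015707963 = 1.1364711 rad. 1 arcmin = 0.00029088821 rad, so 1.1364711 rad = 1.1364711 / 0.00029088821 = 3906.9 arcmin ≈ 3907 arcmin (4 s.f.). Final answer: 3907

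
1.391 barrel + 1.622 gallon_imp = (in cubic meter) 1 barrel = 0.15898729 m^3, so 1.391 barrel = 1.391 * 0.15898729 = 0.22115133 m^3. 1 gallon_imp = 0.00454609 m^3, so 1.622 gallon_imp = 1.622 * 0.00454609 = 0.007373758 m^3. Sum: 0.22115133 + 0.007373758 = 0.22852509 m^3. 0.22852509 m^3 = 0.22852509 cubic meter ≈ 0.2285 cubic meter (4 s.f.). Final answer: 0.2285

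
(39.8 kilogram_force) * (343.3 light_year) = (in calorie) 3.03e+20. Check: 1 kilogram_force = 9.80665 N, so 39.8 kilogram_force = 39.8 * 9.80665 = 390.30467 N. 1 light_year = 9.4607305e+15 m, so 343.3 light_year = 343.3 * 9.4607305e+15 = 3.2478688e+18 m. Combine: 390.30467 N * 3.2478688e+18 m = 1.2676583e+21 J. 1 calorie = 4.184 J, so 1.2676583e+21 J = 1.2676583e+21 / 4.184 = 3.0297762e+20 calorie ≈ 3.03e+20 calorie (4 s.f.).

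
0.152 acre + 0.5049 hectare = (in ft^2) 6.097e+04. Check: 1 acre = 4046.8564 m^2, so 0.152 acre = 0.152 * 4046.8564 = 615.12218 m^2. 1 hectare = 10000 m^2, so 0.5049 hectare = 0.5049 * 10000 = 5049 m^2. Sum: 615.12218 + 5049 = 5664.1222 m^2. 1 ft^2 = 0.09290304 m^2, so 5664.1222 m^2 = 5664.1222 / 0.09290304 = 60968.104 ft^2 ≈ 6.097e+04 ft^2 (4 s.f.).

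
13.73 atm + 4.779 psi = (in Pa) 1.424e+06. Check: 1 atm = 101325 Pa, so 13.73 atm = 13.73 * 101325 = 1391192.2 Pa. 1 psi = 6894.7573 Pa, so 4.779 psi = 4.779 * 6894.7573 = 32950.045 Pa. Sum: 1391192.2 + 32950.045 = 1424142.3 Pa. Result: 1424142.3 Pa ≈ 1.424e+06 Pa (4 s.f.).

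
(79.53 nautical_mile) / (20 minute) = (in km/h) 1 nautical_mile = 1852 m, so 79.53 nautical_mile = 79.53 * 1852 = 147289.56 m. 1 minute = 60 s, so 20 minute = 20 * 60 = 1200 s. Combine: 147289.56 m / 1200 s = 122.7413 m/s. 1 km/h = 0.27777778 m/s, so 122.7413 m/s = 122.7413 / 0.27777778 = 441.86868 km/h ≈ 441.9 km/h (4 s.f.). Final answer: 441.9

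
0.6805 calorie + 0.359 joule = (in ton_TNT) 1 calorie = 4.184 J, so 0.6805 calorie = 0.6805 * 4.184 = 2.847212 J. 0.359 joule = 0.359 J. Sum: 2.847212 + 0.359 = 3.206212 J. 1 ton_TNT = 4.184e+09 J, so 3.206212 J = 3.206212 / 4.184e+09 = 7.6630306e-10 ton_TNT ≈ 7.663e-10 ton_TNT (4 s.f.). Final answer: 7.663e-10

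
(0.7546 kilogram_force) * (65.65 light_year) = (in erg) 1 kilogram_force = 9.80665 N, so 0.7546 kilogram_force = 0.7546 * 9.80665 = 7.4000981 N. 1 light_year = 9.4607305e+15 m, so 65.65 light_year = 65.65 * 9.4607305e+15 = 6.2109696e+17 m. Combine: 7.4000981 N * 6.2109696e+17 m = 4.5961784e+18 J. 1 erg = 1e-07 J, so 4.5961784e+18 J = 4.5961784e+18 / 1e-07 = 4.5961784e+25 erg ≈ 4.596e+25 erg (4 s.f.). Final answer: 4.596e+25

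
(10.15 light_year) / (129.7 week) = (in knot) 1 light_year = 9.4607305e+15 m, so 10.15 light_year = 10.15 * 9.4607305e+15 = 9.6026414e+16 m. 1 week = 604800 s, so 129.7 week = 129.7 * 604800 = 78442560 s. Combine: 9.6026414e+16 m / 78442560 s = 1.2241622e+09 m/s. 1 knot = 0.51444444 m/s, so 1.2241622e+09 m/s = 1.2241622e+09 / 0.51444444 = 2.3795809e+09 knot ≈ 2.38e+09 knot (4 s.f.). Final answer: 2.38e+09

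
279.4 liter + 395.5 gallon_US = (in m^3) 1 liter = 0.001 m^3, so 279.4 liter = 279.4 * 0.001 = 0.2794 m^3. 1 gallon_US = 0.0037854118 m^3, so 395.5 gallon_US = 395.5 * 0.0037854118 = 1.4971304 m^3. Sum: 0.2794 + 1.4971304 = 1.7765304 m^3. Result: 1.7765304 m^3 ≈ 1.777 m^3 (4 s.f.). Final answer: 1.777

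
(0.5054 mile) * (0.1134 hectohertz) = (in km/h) 3.32e+04. Check: 1 mile = 1609.344 m, so 0.5054 mile = 0.5054 * 1609.344 = 813.36246 m. 1 hectohertz = 100 Hz, so 0.1134 hectohertz = 0.1134 * 100 = 11.34 Hz. Combine: 813.36246 m * 11.34 Hz = 9223.5303 m/s. 1 km/h = 0.27777778 m/s, so 9223.5303 m/s = 9223.5303 / 0.27777778 = 33204.709 km/h ≈ 3.32e+04 km/h (4 s.f.).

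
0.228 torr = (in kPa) 1 torr = 133.32237 Pa, so 0.228 torr = 0.228 * 133.32237 = 30.3975 Pa. 1 kPa = 1000 Pa, so 30.3975 Pa = 30.3975 / 1000 = 0.0303975 kPa ≈ 0.0304 kPa (4 s.f.). Final answer: 0.0304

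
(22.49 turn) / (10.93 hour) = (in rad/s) 1 turn = 6.2831853 rad, so 22.49 turn = 22.49 * 6.2831853 = 141.30884 rad. 1 hour = 3600 s, so 10.93 hour = 10.93 * 3600 = 39348 s. Combine: 141.30884 rad / 39348 s = 0.0035912585 rad/s. Result: 0.0035912585 rad/s ≈ 0.003591 rad/s (4 s.f.). Final answer: 0.003591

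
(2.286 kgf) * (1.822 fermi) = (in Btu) 1 kgf = 9.80665 N, so 2.286 kgf = 2.286 * 9.80665 = 22.418002 N. 1 fermi = 1e-15 m, so 1.822 fermi = 1.822 * 1e-15 = 1.822e-15 m. Combine: 22.418002 N * 1.822e-15 m = 4.0845599e-14 J. 1 Btu = 1055.0559 J, so 4.0845599e-14 J = 4.0845599e-14 / 1055.0559 = 3.8714158e-17 Btu ≈ 3.871e-17 Btu (4 s.f.). Final answer: 3.871e-17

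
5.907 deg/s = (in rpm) 1 deg/s = 0.017453293 rad/s, so 5.907 deg/s = 5.907 * 0.017453293 = 0.1030966 rad/s. 1 rpm = 0.10471976 rad/s, so 0.1030966 rad/s = 0.1030966 / 0.10471976 = 0.9845 rpm. Final answer: 0.9845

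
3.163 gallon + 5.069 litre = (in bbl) 0.1072. Check: 1 gallon = 0.0037854118 m^3, so 3.163 gallon = 3.163 * 0.0037854118 = 0.011973257 m^3. 1 litre = 0.001 m^3, so 5.069 litre = 5.069 * 0.001 = 0.005069 m^3. Sum: 0.011973257 + 0.005069 = 0.017042257 m^3. 1 bbl = 0.15898729 m^3, so 0.017042257 m^3 = 0.017042257 / 0.15898729 = 0.10719257 bbl ≈ 0.1072 bbl (4 s.f.).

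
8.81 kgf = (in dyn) 8.64e+06. Check: 1 kgf = 9.80665 N, so 8.81 kgf = 8.81 * 9.80665 = 86.396586 N. 1 dyn = 1e-05 N, so 86.396586 N = 86.396586 / 1e-05 = 8639658.6 dyn ≈ 8.64e+06 dyn (4 s.f.).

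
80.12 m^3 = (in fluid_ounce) 2.709e+06. Check: 1 fluid_ounce = 2.957353e-05 m^3, so 80.12 m^3 = 80.12 / 2.957353e-05 = 2709179.5 fluid_ounce ≈ 2.709e+06 fluid_ounce (4 s.f.).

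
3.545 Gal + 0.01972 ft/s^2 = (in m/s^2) 1 Gal = 0.01 m/s^2, so 3.545 Gal = 3.545 * 0.01 = 0.03545 m/s^2. 1 ft/s^2 = 0.3048 m/s^2, so 0.01972 ft/s^2 = 0.01972 * 0.3048 = 0.006010656 m/s^2. Sum: 0.03545 + 0.006010656 = 0.041460656 m/s^2. Result: 0.041460656 m/s^2 ≈ 0.04146 m/s^2 (4 s.f.). Final answer: 0.04146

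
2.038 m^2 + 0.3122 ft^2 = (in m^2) 2.038 m^2 is already in m^2. 1 ft^2 = 0.09290304 m^2, so 0.3122 ft^2 = 0.3122 * 0.09290304 = 0.029004329 m^2. Sum: 2.038 + 0.029004329 = 2.0670043 m^2. Result: 2.0670043 m^2 ≈ 2.067 m^2 (4 s.f.). Final answer: 2.067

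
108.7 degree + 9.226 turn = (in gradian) 3811. Check: 1 degree = 0.017453293 rad, so 108.7 degree = 108.7 * 0.017453293 = 1.8971729 rad. 1 turn = 6.2831853 rad, so 9.226 turn = 9.226 * 6.2831853 = 57.968668 rad. Sum: 1.8971729 + 57.968668 = 59.865841 rad. 1 gradian = 0.015707963 rad, so 59.865841 rad = 59.865841 / 0.015707963 = 3811.1778 gradian ≈ 3811 gradian (4 s.f.).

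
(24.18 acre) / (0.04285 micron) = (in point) 6.473e+15. Check: 1 acre = 4046.8564 m^2, so 24.18 acre = 24.18 * 4046.8564 = 97852.988 m^2. 1 micron = 1e-06 m, so 0.04285 micron = 0.04285 * 1e-06 = 4.285e-08 m. Combine: 97852.988 m^2 / 4.285e-08 m = 2.283617e+12 m. 1 point = 0.00035277778 m, so 2.283617e+12 m = 2.283617e+12 / 0.00035277778 = 6.473245e+15 point ≈ 6.473e+15 point (4 s.f.).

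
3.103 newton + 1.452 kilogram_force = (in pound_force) 3.103 newton = 3.103 N. 1 kilogram_force = 9.80665 N, so 1.452 kilogram_force = 1.452 * 9.80665 = 14.239256 N. Sum: 3.103 + 14.239256 = 17.342256 N. 1 pound_force = 4.4482216 N, so 17.342256 N = 17.342256 / 4.4482216 = 3.8986942 pound_force ≈ 3.899 pound_force (4 s.f.). Final answer: 3.899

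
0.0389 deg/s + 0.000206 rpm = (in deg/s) 0.04014. Check: 1 deg/s = 0.017453293 rad/s, so 0.0389 deg/s = 0.0389 * 0.017453293 = 0.00067893308 rad/s. 1 rpm = 0.10471976 rad/s, so 0.000206 rpm = 0.000206 * 0.10471976 = 2.157227e-05 rad/s. Sum: 0.00067893308 + 2.157227e-05 = 0.00070050535 rad/s. 1 deg/s = 0.017453293 rad/s, so 0.00070050535 rad/s = 0.00070050535 / 0.017453293 = 0.040136 deg/s ≈ 0.04014 deg/s (4 s.f.).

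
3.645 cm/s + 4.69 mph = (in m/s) 2.133. Check: 1 cm/s = 0.01 m/s, so 3.645 cm/s = 3.645 * 0.01 = 0.03645 m/s. 1 mph = 0.44704 m/s, so 4.69 mph = 4.69 * 0.44704 = 2.0966176 m/s. Sum: 0.03645 + 2.0966176 = 2.1330676 m/s. Result: 2.1330676 m/s ≈ 2.133 m/s (4 s.f.).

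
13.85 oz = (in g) 392.6. Check: 1 oz = 0.028349523 kg, so 13.85 oz = 13.85 * 0.028349523 = 0.3926409 kg. 1 g = 0.001 kg, so 0.3926409 kg = 0.3926409 / 0.001 = 392.6409 g ≈ 392.6 g (4 s.f.).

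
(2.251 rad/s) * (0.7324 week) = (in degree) 5.713e+07. Check: 2.251 rad/s is already in rad/s. 1 week = 604800 s, so 0.7324 week = 0.7324 * 604800 = 442955.52 s. Combine: 2.251 rad/s * 442955.52 s = 997092.88 rad. 1 degree = 0.017453293 rad, so 997092.88 rad = 997092.88 / 0.017453293 = 57129214 degree ≈ 5.713e+07 degree (4 s.f.).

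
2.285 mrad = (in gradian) 0.1455. Check: 1 mrad = 0.001 rad, so 2.285 mrad = 2.285 * 0.001 = 0.002285 rad. 1 gradian = 0.015707963 rad, so 0.002285 rad = 0.002285 / 0.015707963 = 0.14546762 gradian ≈ 0.1455 gradian (4 s.f.).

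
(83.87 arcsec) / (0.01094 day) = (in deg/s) 2.465e-05. Check: 1 arcsec = 4.8481368e-06 rad, so 83.87 arcsec = 83.87 * 4.8481368e-06 = 0.00040661323 rad. 1 day = 86400 s, so 0.01094 day = 0.01094 * 86400 = 945.216 s. Combine: 0.00040661323 rad / 945.216 s = 4.3018023e-07 rad/s. 1 deg/s = 0.017453293 rad/s, so 4.3018023e-07 rad/s = 4.3018023e-07 / 0.017453293 = 2.4647511e-05 deg/s ≈ 2.465e-05 deg/s (4 s.f.).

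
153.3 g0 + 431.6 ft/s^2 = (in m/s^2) 1635. Check: 1 g0 = 9.80665 m/s^2, so 153.3 g0 = 153.3 * 9.80665 = 1503.3594 m/s^2. 1 ft/s^2 = 0.3048 m/s^2, so 431.6 ft/s^2 = 431.6 * 0.3048 = 131.55168 m/s^2. Sum: 1503.3594 + 131.55168 = 1634.9111 m/s^2. Result: 1634.9111 m/s^2 ≈ 1635 m/s^2 (4 s.f.).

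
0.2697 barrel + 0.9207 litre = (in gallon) 11.57. Check: 1 barrel = 0.15898729 m^3, so 0.2697 barrel = 0.2697 * 0.15898729 = 0.042878873 m^3. 1 litre = 0.001 m^3, so 0.9207 litre = 0.9207 * 0.001 = 0.0009207 m^3. Sum: 0.042878873 + 0.0009207 = 0.043799573 m^3. 1 gallon = 0.0037854118 m^3, so 0.043799573 m^3 = 0.043799573 / 0.0037854118 = 11.570623 gallon ≈ 11.57 gallon (4 s.f.).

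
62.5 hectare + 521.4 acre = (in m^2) 2.735e+06. Check: 1 hectare = 10000 m^2, so 62.5 hectare = 62.5 * 10000 = 625000 m^2. 1 acre = 4046.8564 m^2, so 521.4 acre = 521.4 * 4046.8564 = 2110030.9 m^2. Sum: 625000 + 2110030.9 = 2735030.9 m^2. Result: 2735030.9 m^2 ≈ 2.735e+06 m^2 (4 s.f.).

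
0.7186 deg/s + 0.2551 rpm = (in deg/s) 2.249. Check: 1 deg/s = 0.017453293 rad/s, so 0.7186 deg/s = 0.7186 * 0.017453293 = 0.012541936 rad/s. 1 rpm = 0.10471976 rad/s, so 0.2551 rpm = 0.2551 * 0.10471976 = 0.02671401 rad/s. Sum: 0.012541936 + 0.02671401 = 0.039255946 rad/s. 1 deg/s = 0.017453293 rad/s, so 0.039255946 rad/s = 0.039255946 / 0.017453293 = 2.2492 deg/s ≈ 2.249 deg/s (4 s.f.).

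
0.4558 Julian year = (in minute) 2.397e+05. Check: 1 Julian year = 31557600 s, so 0.4558 Julian year = 0.4558 * 31557600 = 14383954 s. 1 minute = 60 s, so 14383954 s = 14383954 / 60 = 239732.57 minute ≈ 2.397e+05 minute (4 s.f.).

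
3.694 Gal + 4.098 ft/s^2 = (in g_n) 1 Gal = 0.01 m/s^2, so 3.694 Gal = 3.694 * 0.01 = 0.03694 m/s^2. 1 ft/s^2 = 0.3048 m/s^2, so 4.098 ft/s^2 = 4.098 * 0.3048 = 1.2490704 m/s^2. Sum: 0.03694 + 1.2490704 = 1.2860104 m/s^2. 1 g_n = 9.80665 m/s^2, so 1.2860104 m/s^2 = 1.2860104 / 9.80665 = 0.13113657 g_n ≈ 0.1311 g_n (4 s.f.). Final answer: 0.1311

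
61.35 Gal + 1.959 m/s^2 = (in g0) 1 Gal = 0.01 m/s^2, so 61.35 Gal = 61.35 * 0.01 = 0.6135 m/s^2. 1.959 m/s^2 is already in m/s^2. Sum: 0.6135 + 1.959 = 2.5725 m/s^2. 1 g0 = 9.80665 m/s^2, so 2.5725 m/s^2 = 2.5725 / 9.80665 = 0.262322 g0 ≈ 0.2623 g0 (4 s.f.). Final answer: 0.2623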